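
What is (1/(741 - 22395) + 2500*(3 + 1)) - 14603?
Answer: -99673363/21654 ≈ -4603.0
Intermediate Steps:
(1/(741 - 22395) + 2500*(3 + 1)) - 14603 = (1/(-21654) + 2500*4) - 14603 = (-1/21654 + 10000) - 14603 = 216539999/21654 - 14603 = -99673363/21654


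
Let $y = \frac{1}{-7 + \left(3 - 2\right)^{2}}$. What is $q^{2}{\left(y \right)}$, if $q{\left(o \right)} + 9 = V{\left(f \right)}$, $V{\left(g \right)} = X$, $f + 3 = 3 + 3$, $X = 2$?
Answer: $49$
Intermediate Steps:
$f = 3$ ($f = -3 + \left(3 + 3\right) = -3 + 6 = 3$)
$y = - \frac{1}{6}$ ($y = \frac{1}{-7 + 1^{2}} = \frac{1}{-7 + 1} = \frac{1}{-6} = - \frac{1}{6} \approx -0.16667$)
$V{\left(g \right)} = 2$
$q{\left(o \right)} = -7$ ($q{\left(o \right)} = -9 + 2 = -7$)
$q^{2}{\left(y \right)} = \left(-7\right)^{2} = 49$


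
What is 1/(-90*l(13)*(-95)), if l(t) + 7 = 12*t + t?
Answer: 1/1385100 ≈ 7.2197e-7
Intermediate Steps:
l(t) = -7 + 13*t (l(t) = -7 + (12*t + t) = -7 + 13*t)
1/(-90*l(13)*(-95)) = 1/(-90*(-7 + 13*13)*(-95)) = 1/(-90*(-7 + 169)*(-95)) = 1/(-90*162*(-95)) = 1/(-14580*(-95)) = 1/1385100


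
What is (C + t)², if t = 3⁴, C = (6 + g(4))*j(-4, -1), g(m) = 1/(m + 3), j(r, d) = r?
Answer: 156025/49 ≈ 3184.2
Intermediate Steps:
g(m) = 1/(3 + m)
C = -172/7 (C = (6 + 1/(3 + 4))*(-4) = (6 + 1/7)*(-4) = (6 + ⅐)*(-4) = (43/7)*(-4) = -172/7 ≈ -24.571)
t = 81
(C + t)² = (-172/7 + 81)² = (395/7)² = 156025/49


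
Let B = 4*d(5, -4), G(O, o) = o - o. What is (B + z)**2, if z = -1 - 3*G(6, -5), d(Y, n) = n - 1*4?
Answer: 1089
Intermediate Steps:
G(O, o) = 0
d(Y, n) = -4 + n (d(Y, n) = n - 4 = -4 + n)
z = -1 (z = -1 - 3*0 = -1 + 0 = -1)
B = -32 (B = 4*(-4 - 4) = 4*(-8) = -32)
(B + z)**2 = (-32 - 1)**2 = (-33)**2 = 1089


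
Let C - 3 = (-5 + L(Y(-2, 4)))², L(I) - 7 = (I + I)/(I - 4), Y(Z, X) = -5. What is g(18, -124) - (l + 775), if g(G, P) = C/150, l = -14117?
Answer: 162106327/12150 ≈ 13342.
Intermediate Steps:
L(I) = 7 + 2*I/(-4 + I) (L(I) = 7 + (I + I)/(I - 4) = 7 + (2*I)/(-4 + I) = 7 + 2*I/(-4 + I))
C = 1027/81 (C = 3 + (-5 + (-28 + 9*(-5))/(-4 - 5))² = 3 + (-5 + (-28 - 45)/(-9))² = 3 + (-5 - ⅑*(-73))² = 3 + (-5 + 73/9)² = 3 + (28/9)² = 3 + 784/81 = 1027/81 ≈ 12.679)
g(G, P) = 1027/12150 (g(G, P) = (1027/81)/150 = (1027/81)*(1/150) = 1027/12150)
g(18, -124) - (l + 775) = 1027/12150 - (-14117 + 775) = 1027/12150 - 1*(-13342) = 1027/12150 + 13342 = 162106327/12150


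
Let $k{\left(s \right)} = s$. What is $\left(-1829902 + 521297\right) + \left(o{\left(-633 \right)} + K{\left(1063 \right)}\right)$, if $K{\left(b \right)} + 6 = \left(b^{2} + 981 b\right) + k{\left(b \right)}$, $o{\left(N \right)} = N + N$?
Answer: $863958$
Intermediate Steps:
$o{\left(N \right)} = 2 N$
$K{\left(b \right)} = -6 + b^{2} + 982 b$ ($K{\left(b \right)} = -6 + \left(\left(b^{2} + 981 b\right) + b\right) = -6 + \left(b^{2} + 982 b\right) = -6 + b^{2} + 982 b$)
$\left(-1829902 + 521297\right) + \left(o{\left(-633 \right)} + K{\left(1063 \right)}\right) = \left(-1829902 + 521297\right) + \left(2 \left(-633\right) + \left(-6 + 1063^{2} + 982 \cdot 1063\right)\right) = -1308605 + \left(-1266 + \left(-6 + 1129969 + 1043866\right)\right) = -1308605 + \left(-1266 + 2173829\right) = -1308605 + 2172563 = 863958$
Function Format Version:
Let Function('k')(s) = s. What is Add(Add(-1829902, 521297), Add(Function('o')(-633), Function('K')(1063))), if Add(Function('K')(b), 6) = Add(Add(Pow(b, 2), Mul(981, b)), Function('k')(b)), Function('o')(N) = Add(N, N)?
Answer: 863958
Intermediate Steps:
Function('o')(N) = Mul(2, N)
Function('K')(b) = Add(-6, Pow(b, 2), Mul(982, b)) (Function('K')(b) = Add(-6, Add(Add(Pow(b, 2), Mul(981, b)), b)) = Add(-6, Add(Pow(b, 2), Mul(982, b))) = Add(-6, Pow(b, 2), Mul(982, b)))
Add(Add(-1829902, 521297), Add(Function('o')(-633), Function('K')(1063))) = Add(Add(-1829902, 521297), Add(Mul(2, -633), Add(-6, Pow(1063, 2), Mul(982, 1063)))) = Add(-1308605, Add(-1266, Add(-6, 1129969, 1043866))) = Add(-1308605, Add(-1266, 2173829)) = Add(-1308605, 2172563) = 863958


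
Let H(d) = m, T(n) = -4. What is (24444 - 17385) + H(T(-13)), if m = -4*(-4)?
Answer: 7075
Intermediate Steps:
m = 16
H(d) = 16
(24444 - 17385) + H(T(-13)) = (24444 - 17385) + 16 = 7059 + 16 = 7075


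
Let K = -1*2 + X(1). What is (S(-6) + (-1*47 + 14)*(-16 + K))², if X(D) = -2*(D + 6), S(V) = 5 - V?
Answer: 1138489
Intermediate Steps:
X(D) = -12 - 2*D (X(D) = -2*(6 + D) = -12 - 2*D)
K = -16 (K = -1*2 + (-12 - 2*1) = -2 + (-12 - 2) = -2 - 14 = -16)
(S(-6) + (-1*47 + 14)*(-16 + K))² = ((5 - 1*(-6)) + (-1*47 + 14)*(-16 - 16))² = ((5 + 6) + (-47 + 14)*(-32))² = (11 - 33*(-32))² = (11 + 1056)² = 1067² = 1138489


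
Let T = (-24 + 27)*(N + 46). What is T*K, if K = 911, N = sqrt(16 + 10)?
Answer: 125718 + 2733*sqrt(26) ≈ 1.3965e+5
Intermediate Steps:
N = sqrt(26) ≈ 5.0990
T = 138 + 3*sqrt(26) (T = (-24 + 27)*(sqrt(26) + 46) = 3*(46 + sqrt(26)) = 138 + 3*sqrt(26) ≈ 153.30)
T*K = (138 + 3*sqrt(26))*911 = 125718 + 2733*sqrt(26)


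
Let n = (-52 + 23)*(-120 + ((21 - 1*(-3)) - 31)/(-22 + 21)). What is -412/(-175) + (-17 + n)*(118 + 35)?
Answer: 87286912/175 ≈ 4.9878e+5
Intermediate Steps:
n = 3277 (n = -29*(-120 + ((21 + 3) - 31)/(-1)) = -29*(-120 + (24 - 31)*(-1)) = -29*(-120 - 7*(-1)) = -29*(-120 + 7) = -29*(-113) = 3277)
-412/(-175) + (-17 + n)*(118 + 35) = -412/(-175) + (-17 + 3277)*(118 + 35) = -1/175*(-412) + 3260*153 = 412/175 + 498780 = 87286912/175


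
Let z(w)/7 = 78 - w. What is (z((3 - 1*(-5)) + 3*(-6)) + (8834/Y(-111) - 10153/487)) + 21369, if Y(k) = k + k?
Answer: 1185165083/54057 ≈ 21924.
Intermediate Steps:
Y(k) = 2*k
z(w) = 546 - 7*w (z(w) = 7*(78 - w) = 546 - 7*w)
(z((3 - 1*(-5)) + 3*(-6)) + (8834/Y(-111) - 10153/487)) + 21369 = ((546 - 7*((3 - 1*(-5)) + 3*(-6))) + (8834/((2*(-111))) - 10153/487)) + 21369 = ((546 - 7*((3 + 5) - 18)) + (8834/(-222) - 10153*1/487)) + 21369 = ((546 - 7*(8 - 18)) + (8834*(-1/222) - 10153/487)) + 21369 = ((546 - 7*(-10)) + (-4417/111 - 10153/487)) + 21369 = ((546 + 70) - 3278062/54057) + 21369 = (616 - 3278062/54057) + 21369 = 30021050/54057 + 21369 = 1185165083/54057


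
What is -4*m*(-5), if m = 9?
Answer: 180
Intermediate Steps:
-4*m*(-5) = -4*9*(-5) = -36*(-5) = 180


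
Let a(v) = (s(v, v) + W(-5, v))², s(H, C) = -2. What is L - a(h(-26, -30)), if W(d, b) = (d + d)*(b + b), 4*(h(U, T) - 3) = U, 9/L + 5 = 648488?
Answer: -999528461/216161 ≈ -4624.0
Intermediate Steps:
L = 3/216161 (L = 9/(-5 + 648488) = 9/648483 = 9*(1/648483) = 3/216161 ≈ 1.3879e-5)
h(U, T) = 3 + U/4
W(d, b) = 4*b*d (W(d, b) = (2*d)*(2*b) = 4*b*d)
a(v) = (-2 - 20*v)² (a(v) = (-2 + 4*v*(-5))² = (-2 - 20*v)²)
L - a(h(-26, -30)) = 3/216161 - 4*(1 + 10*(3 + (¼)*(-26)))² = 3/216161 - 4*(1 + 10*(3 - 13/2))² = 3/216161 - 4*(1 + 10*(-7/2))² = 3/216161 - 4*(1 - 35)² = 3/216161 - 4*(-34)² = 3/216161 - 4*1156 = 3/216161 - 1*4624 = 3/216161 - 4624 = -999528461/216161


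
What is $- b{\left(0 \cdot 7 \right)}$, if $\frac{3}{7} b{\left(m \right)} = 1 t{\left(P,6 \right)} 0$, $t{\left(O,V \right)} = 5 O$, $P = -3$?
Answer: $0$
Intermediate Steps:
$b{\left(m \right)} = 0$ ($b{\left(m \right)} = \frac{7 \cdot 1 \cdot 5 \left(-3\right) 0}{3} = \frac{7 \cdot 1 \left(-15\right) 0}{3} = \frac{7 \left(\left(-15\right) 0\right)}{3} = \frac{7}{3} \cdot 0 = 0$)
$- b{\left(0 \cdot 7 \right)} = \left(-1\right) 0 = 0$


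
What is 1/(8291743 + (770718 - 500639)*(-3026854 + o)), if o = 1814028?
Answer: -1/327550541511 ≈ -3.0530e-12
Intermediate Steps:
1/(8291743 + (770718 - 500639)*(-3026854 + o)) = 1/(8291743 + (770718 - 500639)*(-3026854 + 1814028)) = 1/(8291743 + 270079*(-1212826)) = 1/(8291743 - 327558833254) = 1/(-327550541511) = -1/327550541511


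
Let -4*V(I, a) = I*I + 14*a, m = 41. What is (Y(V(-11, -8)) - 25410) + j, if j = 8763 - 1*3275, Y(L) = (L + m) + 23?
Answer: -79441/4 ≈ -19860.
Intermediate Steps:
V(I, a) = -7*a/2 - I²/4 (V(I, a) = -(I*I + 14*a)/4 = -(I² + 14*a)/4 = -7*a/2 - I²/4)
Y(L) = 64 + L (Y(L) = (L + 41) + 23 = (41 + L) + 23 = 64 + L)
j = 5488 (j = 8763 - 3275 = 5488)
(Y(V(-11, -8)) - 25410) + j = ((64 + (-7/2*(-8) - ¼*(-11)²)) - 25410) + 5488 = ((64 + (28 - ¼*121)) - 25410) + 5488 = ((64 + (28 - 121/4)) - 25410) + 5488 = ((64 - 9/4) - 25410) + 5488 = (247/4 - 25410) + 5488 = -101393/4 + 5488 = -79441/4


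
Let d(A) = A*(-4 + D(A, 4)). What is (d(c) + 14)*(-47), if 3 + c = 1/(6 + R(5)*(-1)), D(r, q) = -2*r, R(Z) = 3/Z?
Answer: -322514/729 ≈ -442.41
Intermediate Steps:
c = -76/27 (c = -3 + 1/(6 + (3/5)*(-1)) = -3 + 1/(6 - 3/5) = -3 + 1/(27/5) = -3 + 5/27 = -76/27 ≈ -2.8148)
d(A) = A*(-4 - 2*A)
(d(c) + 14)*(-47) = (-2*(-76/27)*(2 - 76/27) + 14)*(-47) = (-2*(-76/27)*(-22/27) + 14)*(-47) = (-3344/729 + 14)*(-47) = (6862/729)*(-47) = -322514/729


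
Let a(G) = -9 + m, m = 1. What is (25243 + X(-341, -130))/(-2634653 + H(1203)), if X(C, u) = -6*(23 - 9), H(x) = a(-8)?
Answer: -25159/2634661 ≈ -0.0095492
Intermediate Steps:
a(G) = -8 (a(G) = -9 + 1 = -8)
H(x) = -8
X(C, u) = -84 (X(C, u) = -6*14 = -84)
(25243 + X(-341, -130))/(-2634653 + H(1203)) = (25243 - 84)/(-2634653 - 8) = 25159/(-2634661) = 25159*(-1/2634661) = -25159/2634661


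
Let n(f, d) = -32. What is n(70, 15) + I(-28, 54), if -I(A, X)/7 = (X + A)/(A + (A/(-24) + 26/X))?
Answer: -35708/1423 ≈ -25.093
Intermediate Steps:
I(A, X) = -7*(A + X)/(26/X + 23*A/24) (I(A, X) = -7*(X + A)/(A + (A/(-24) + 26/X)) = -7*(A + X)/(A + (A*(-1/24) + 26/X)) = -7*(A + X)/(A + (-A/24 + 26/X)) = -7*(A + X)/(A + (26/X - A/24)) = -7*(A + X)/(26/X + 23*A/24))
n(70, 15) + I(-28, 54) = -32 - 168*54*(-28 + 54)/(624 + 23*(-28)*54) = -32 - 168*54*26/(624 - 34776) = -32 - 168*54*26/(-34152) = -32 - 168*54*(-1/34152)*26 = -32 + 9828/1423 = -35708/1423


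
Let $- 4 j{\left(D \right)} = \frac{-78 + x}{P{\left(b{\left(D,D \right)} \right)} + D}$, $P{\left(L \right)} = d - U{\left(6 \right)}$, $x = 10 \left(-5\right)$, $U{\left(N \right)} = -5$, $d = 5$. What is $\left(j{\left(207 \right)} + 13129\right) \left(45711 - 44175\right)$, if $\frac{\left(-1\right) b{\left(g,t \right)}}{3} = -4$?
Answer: $\frac{4376102400}{217} \approx 2.0166 \cdot 10^{7}$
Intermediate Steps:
$b{\left(g,t \right)} = 12$ ($b{\left(g,t \right)} = \left(-3\right) \left(-4\right) = 12$)
$x = -50$
$P{\left(L \right)} = 10$ ($P{\left(L \right)} = 5 - -5 = 5 + 5 = 10$)
$j{\left(D \right)} = \frac{32}{10 + D}$ ($j{\left(D \right)} = - \frac{\left(-78 - 50\right) \frac{1}{10 + D}}{4} = - \frac{\left(-128\right) \frac{1}{10 + D}}{4} = \frac{32}{10 + D}$)
$\left(j{\left(207 \right)} + 13129\right) \left(45711 - 44175\right) = \left(\frac{32}{10 + 207} + 13129\right) \left(45711 - 44175\right) = \left(\frac{32}{217} + 13129\right) 1536 = \frac{2849025}{217} \cdot 1536 = \frac{4376102400}{217}$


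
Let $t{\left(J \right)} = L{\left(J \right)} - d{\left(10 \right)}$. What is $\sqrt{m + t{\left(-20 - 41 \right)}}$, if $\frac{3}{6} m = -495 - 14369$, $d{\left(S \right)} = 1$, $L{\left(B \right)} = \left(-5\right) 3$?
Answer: $52 i \sqrt{11} \approx 172.46 i$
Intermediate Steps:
$L{\left(B \right)} = -15$
$m = -29728$ ($m = 2 \left(-495 - 14369\right) = 2 \left(-14864\right) = -29728$)
$t{\left(J \right)} = -16$ ($t{\left(J \right)} = -15 - 1 = -16$)
$\sqrt{m + t{\left(-20 - 41 \right)}} = \sqrt{-29728 - 16} = \sqrt{-29744} = 52 i \sqrt{11}$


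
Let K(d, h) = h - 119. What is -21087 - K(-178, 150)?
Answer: -21118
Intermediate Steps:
K(d, h) = -119 + h
-21087 - K(-178, 150) = -21087 - (-119 + 150) = -21087 - 1*31 = -21087 - 31 = -21118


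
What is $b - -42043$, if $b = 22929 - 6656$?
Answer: $58316$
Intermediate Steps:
$b = 16273$
$b - -42043 = 16273 - -42043 = 16273 + 42043 = 58316$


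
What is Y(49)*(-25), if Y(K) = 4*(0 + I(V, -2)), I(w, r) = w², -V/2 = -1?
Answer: -400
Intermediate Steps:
V = 2 (V = -2*(-1) = 2)
Y(K) = 16 (Y(K) = 4*(0 + 2²) = 4*(0 + 4) = 4*4 = 16)
Y(49)*(-25) = 16*(-25) = -400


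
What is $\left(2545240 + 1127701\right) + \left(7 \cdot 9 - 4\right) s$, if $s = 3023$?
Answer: $3851298$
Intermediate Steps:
$\left(2545240 + 1127701\right) + \left(7 \cdot 9 - 4\right) s = \left(2545240 + 1127701\right) + \left(7 \cdot 9 - 4\right) 3023 = 3672941 + \left(63 - 4\right) 3023 = 3672941 + 59 \cdot 3023 = 3672941 + 178357 = 3851298$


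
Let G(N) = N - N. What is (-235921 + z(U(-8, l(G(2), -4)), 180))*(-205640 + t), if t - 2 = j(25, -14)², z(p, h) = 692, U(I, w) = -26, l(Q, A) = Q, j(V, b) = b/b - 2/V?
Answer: 30232388752609/625 ≈ 4.8372e+10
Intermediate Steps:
j(V, b) = 1 - 2/V
G(N) = 0
t = 1779/625 (t = 2 + ((-2 + 25)/25)² = 2 + ((1/25)*23)² = 2 + (23/25)² = 2 + 529/625 = 1779/625 ≈ 2.8464)
(-235921 + z(U(-8, l(G(2), -4)), 180))*(-205640 + t) = (-235921 + 692)*(-205640 + 1779/625) = -235229*(-128523221/625) = 30232388752609/625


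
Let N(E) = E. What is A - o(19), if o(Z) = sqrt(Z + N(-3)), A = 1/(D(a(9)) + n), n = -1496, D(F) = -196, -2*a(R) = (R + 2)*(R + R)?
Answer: -6769/1692 ≈ -4.0006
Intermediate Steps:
a(R) = -R*(2 + R) (a(R) = -(R + 2)*(R + R)/2 = -(2 + R)*2*R/2 = -R*(2 + R))
A = -1/1692 (A = 1/(-196 - 1496) = 1/(-1692) = -1/1692 ≈ -0.00059102)
o(Z) = sqrt(-3 + Z) (o(Z) = sqrt(Z - 3) = sqrt(-3 + Z))
A - o(19) = -1/1692 - sqrt(-3 + 19) = -1/1692 - sqrt(16) = -1/1692 - 1*4 = -1/1692 - 4 = -6769/1692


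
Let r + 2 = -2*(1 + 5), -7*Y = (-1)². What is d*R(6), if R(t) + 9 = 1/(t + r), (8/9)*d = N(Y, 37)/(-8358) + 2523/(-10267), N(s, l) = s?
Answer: 32324481249/12814530176 ≈ 2.5225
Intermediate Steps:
Y = -⅐ (Y = -⅐*(-1)² = -⅐*1 = -⅐ ≈ -0.14286)
r = -14 (r = -2 - 2*(1 + 5) = -2 - 2*6 = -2 - 12 = -14)
d = -442801113/1601816272 (d = 9*(-⅐/(-8358) + 2523/(-10267))/8 = 9*(-⅐*(-1/8358) + 2523*(-1/10267))/8 = 9*(1/58506 - 2523/10267)/8 = (9/8)*(-147600371/600681102) = -442801113/1601816272 ≈ -0.27644)
R(t) = -9 + 1/(-14 + t) (R(t) = -9 + 1/(t - 14) = -9 + 1/(-14 + t))
d*R(6) = -442801113*(127 - 9*6)/(1601816272*(-14 + 6)) = -442801113*(127 - 54)/(1601816272*(-8)) = -(-442801113)*73/12814530176 = -442801113/1601816272*(-73/8) = 32324481249/12814530176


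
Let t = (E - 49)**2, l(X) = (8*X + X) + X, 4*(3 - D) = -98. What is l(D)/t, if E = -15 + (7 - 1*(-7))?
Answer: 11/100 ≈ 0.11000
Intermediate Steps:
D = 55/2 (D = 3 - 1/4*(-98) = 3 + 49/2 = 55/2 ≈ 27.500)
E = -1 (E = -15 + (7 + 7) = -15 + 14 = -1)
l(X) = 10*X (l(X) = 9*X + X = 10*X)
t = 2500 (t = (-1 - 49)**2 = (-50)**2 = 2500)
l(D)/t = (10*(55/2))/2500 = 275*(1/2500) = 11/100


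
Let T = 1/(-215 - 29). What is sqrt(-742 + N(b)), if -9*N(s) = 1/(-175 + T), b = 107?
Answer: I*sqrt(12176490508834)/128103 ≈ 27.24*I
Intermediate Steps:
T = -1/244 (T = 1/(-244) = -1/244 ≈ -0.0040984)
N(s) = 244/384309 (N(s) = -1/(9*(-175 - 1/244)) = -1/(9*(-42701/244)) = -1/9*(-244/42701) = 244/384309)
sqrt(-742 + N(b)) = sqrt(-742 + 244/384309) = sqrt(-285157034/384309) = I*sqrt(12176490508834)/128103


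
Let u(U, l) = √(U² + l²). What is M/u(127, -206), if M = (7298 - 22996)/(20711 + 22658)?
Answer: -15698*√58565/2539905485 ≈ -0.0014957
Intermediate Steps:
M = -15698/43369 ≈ -0.36196
M/u(127, -206) = -15698/(43369*√(127² + (-206)²)) = -15698/(43369*√(16129 + 42436)) = -15698*√58565/58565/43369 = -15698*√58565/2539905485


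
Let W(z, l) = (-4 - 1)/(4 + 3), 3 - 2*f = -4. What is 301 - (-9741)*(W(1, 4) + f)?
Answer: 384113/14 ≈ 27437.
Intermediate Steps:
f = 7/2 (f = 3/2 - ½*(-4) = 3/2 + 2 = 7/2 ≈ 3.5000)
W(z, l) = -5/7
301 - (-9741)*(W(1, 4) + f) = 301 - (-9741)*(-5/7 + 7/2) = 301 - (-9741)*39/14 = 301 - 573*(-663/14) = 301 + 379899/14 = 384113/14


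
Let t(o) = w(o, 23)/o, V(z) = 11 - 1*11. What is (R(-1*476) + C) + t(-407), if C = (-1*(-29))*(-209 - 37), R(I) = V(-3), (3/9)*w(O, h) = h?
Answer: -2903607/407 ≈ -7134.2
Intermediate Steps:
V(z) = 0 (V(z) = 11 - 11 = 0)
w(O, h) = 3*h
R(I) = 0
C = -7134 (C = 29*(-246) = -7134)
t(o) = 69/o (t(o) = (3*23)/o = 69/o)
(R(-1*476) + C) + t(-407) = (0 - 7134) + 69/(-407) = -7134 + 69*(-1/407) = -7134 - 69/407 = -2903607/407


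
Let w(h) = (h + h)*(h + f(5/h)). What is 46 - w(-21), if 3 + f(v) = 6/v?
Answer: -10102/5 ≈ -2020.4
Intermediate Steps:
f(v) = -3 + 6/v
w(h) = 2*h*(-3 + 11*h/5) (w(h) = (h + h)*(h + (-3 + 6/((5/h)))) = (2*h)*(h + (-3 + 6*(h/5))) = (2*h)*(h + (-3 + 6*h/5)) = (2*h)*(-3 + 11*h/5) = 2*h*(-3 + 11*h/5))
46 - w(-21) = 46 - 2*(-21)*(-15 + 11*(-21))/5 = 46 - 2*(-21)*(-15 - 231)/5 = 46 - 2*(-21)*(-246)/5 = 46 - 1*10332/5 = 46 - 10332/5 = -10102/5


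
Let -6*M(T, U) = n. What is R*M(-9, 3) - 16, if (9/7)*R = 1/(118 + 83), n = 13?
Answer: -173755/10854 ≈ -16.008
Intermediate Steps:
M(T, U) = -13/6 (M(T, U) = -⅙*13 = -13/6)
R = 7/1809 (R = 7/(9*(118 + 83)) = (7/9)/201 = (7/9)*(1/201) = 7/1809 ≈ 0.0038695)
R*M(-9, 3) - 16 = (7/1809)*(-13/6) - 16 = -91/10854 - 16 = -173755/10854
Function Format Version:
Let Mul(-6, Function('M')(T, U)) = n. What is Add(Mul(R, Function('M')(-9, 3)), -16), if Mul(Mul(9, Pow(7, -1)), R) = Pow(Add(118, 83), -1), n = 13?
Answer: Rational(-173755, 10854) ≈ -16.008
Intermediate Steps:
Function('M')(T, U) = Rational(-13, 6) (Function('M')(T, U) = Mul(Rational(-1, 6), 13) = Rational(-13, 6))
R = Rational(7, 1809) (R = Mul(Rational(7, 9), Pow(Add(118, 83), -1)) = Mul(Rational(7, 9), Pow(201, -1)) = Mul(Rational(7, 9), Rational(1, 201)) = Rational(7, 1809) ≈ 0.0038695)
Add(Mul(R, Function('M')(-9, 3)), -16) = Add(Mul(Rational(7, 1809), Rational(-13, 6)), -16) = Add(Rational(-91, 10854), -16) = Rational(-173755, 10854)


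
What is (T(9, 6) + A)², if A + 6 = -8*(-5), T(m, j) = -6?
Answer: 784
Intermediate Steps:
A = 34 (A = -6 - 8*(-5) = -6 + 40 = 34)
(T(9, 6) + A)² = (-6 + 34)² = 28² = 784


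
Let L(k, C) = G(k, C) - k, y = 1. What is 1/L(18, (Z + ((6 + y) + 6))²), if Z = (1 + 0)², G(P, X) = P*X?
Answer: 1/3510 ≈ 0.00028490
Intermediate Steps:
Z = 1 (Z = 1² = 1)
L(k, C) = -k + C*k (L(k, C) = k*C - k = C*k - k = -k + C*k)
1/L(18, (Z + ((6 + y) + 6))²) = 1/(18*(-1 + (1 + ((6 + 1) + 6))²)) = 1/(18*(-1 + (1 + (7 + 6))²)) = 1/(18*(-1 + (1 + 13)²)) = 1/(18*(-1 + 14²)) = 1/(18*(-1 + 196)) = 1/(18*195) = 1/3510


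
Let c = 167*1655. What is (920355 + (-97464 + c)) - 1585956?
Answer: -486680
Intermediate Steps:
c = 276385
(920355 + (-97464 + c)) - 1585956 = (920355 + (-97464 + 276385)) - 1585956 = (920355 + 178921) - 1585956 = 1099276 - 1585956 = -486680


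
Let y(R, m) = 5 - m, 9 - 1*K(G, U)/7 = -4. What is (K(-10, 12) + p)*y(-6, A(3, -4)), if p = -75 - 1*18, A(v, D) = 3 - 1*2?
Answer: -8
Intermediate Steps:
A(v, D) = 1 (A(v, D) = 3 - 2 = 1)
K(G, U) = 91 (K(G, U) = 63 - 7*(-4) = 63 + 28 = 91)
p = -93 (p = -75 - 18 = -93)
(K(-10, 12) + p)*y(-6, A(3, -4)) = (91 - 93)*(5 - 1*1) = -2*(5 - 1) = -2*4 = -8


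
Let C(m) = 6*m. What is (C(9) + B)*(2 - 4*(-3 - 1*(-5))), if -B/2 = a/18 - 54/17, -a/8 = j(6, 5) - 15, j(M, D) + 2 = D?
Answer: -5068/17 ≈ -298.12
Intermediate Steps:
j(M, D) = -2 + D
a = 96 (a = -8*((-2 + 5) - 15) = -8*(3 - 15) = -8*(-12) = 96)
B = -220/51 (B = -2*(96/18 - 54/17) = -2*(96*(1/18) - 54*1/17) = -2*(16/3 - 54/17) = -2*110/51 = -220/51 ≈ -4.3137)
(C(9) + B)*(2 - 4*(-3 - 1*(-5))) = (6*9 - 220/51)*(2 - 4*(-3 - 1*(-5))) = (54 - 220/51)*(2 - 4*(-3 + 5)) = 2534*(2 - 4*2)/51 = 2534*(2 - 8)/51 = (2534/51)*(-6) = -5068/17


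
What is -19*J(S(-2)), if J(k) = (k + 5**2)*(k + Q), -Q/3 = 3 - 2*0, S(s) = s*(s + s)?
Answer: 627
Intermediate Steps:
S(s) = 2*s**2 (S(s) = s*(2*s) = 2*s**2)
Q = -9 (Q = -3*(3 - 2*0) = -3*(3 + 0) = -3*3 = -9)
J(k) = (-9 + k)*(25 + k) (J(k) = (k + 5**2)*(k - 9) = (k + 25)*(-9 + k) = (25 + k)*(-9 + k) = (-9 + k)*(25 + k))
-19*J(S(-2)) = -19*(-225 + (2*(-2)**2)**2 + 16*(2*(-2)**2)) = -19*(-225 + (2*4)**2 + 16*(2*4)) = -19*(-225 + 8**2 + 16*8) = -19*(-225 + 64 + 128) = -19*(-33) = 627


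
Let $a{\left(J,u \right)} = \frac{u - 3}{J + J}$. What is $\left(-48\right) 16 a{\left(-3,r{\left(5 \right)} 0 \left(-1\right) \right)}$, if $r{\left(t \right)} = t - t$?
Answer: $-384$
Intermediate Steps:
$r{\left(t \right)} = 0$
$a{\left(J,u \right)} = \frac{-3 + u}{2 J}$
$\left(-48\right) 16 a{\left(-3,r{\left(5 \right)} 0 \left(-1\right) \right)} = \left(-48\right) 16 \frac{-3 + 0 \cdot 0 \left(-1\right)}{2 \left(-3\right)} = - 768 \cdot \frac{1}{2} \left(- \frac{1}{3}\right) \left(-3 + 0 \left(-1\right)\right) = - 768 \cdot \frac{1}{2} \left(- \frac{1}{3}\right) \left(-3 + 0\right) = - 768 \cdot \frac{1}{2} \left(- \frac{1}{3}\right) \left(-3\right) = \left(-768\right) \frac{1}{2} = -384$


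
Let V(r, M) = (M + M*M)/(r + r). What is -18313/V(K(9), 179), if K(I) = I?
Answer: -18313/1790 ≈ -10.231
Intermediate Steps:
V(r, M) = (M + M**2)/(2*r) (V(r, M) = (M + M**2)/((2*r)) = (M + M**2)*(1/(2*r)) = (M + M**2)/(2*r))
-18313/V(K(9), 179) = -18313*18/(179*(1 + 179)) = -18313/((1/2)*179*(1/9)*180) = -18313/1790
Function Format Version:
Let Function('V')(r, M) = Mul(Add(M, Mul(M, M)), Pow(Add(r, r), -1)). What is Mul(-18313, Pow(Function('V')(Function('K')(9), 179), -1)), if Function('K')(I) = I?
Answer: Rational(-18313, 1790) ≈ -10.231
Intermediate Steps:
Function('V')(r, M) = Mul(Rational(1, 2), Pow(r, -1), Add(M, Pow(M, 2))) (Function('V')(r, M) = Mul(Add(M, Pow(M, 2)), Pow(Mul(2, r), -1)) = Mul(Add(M, Pow(M, 2)), Mul(Rational(1, 2), Pow(r, -1))) = Mul(Rational(1, 2), Pow(r, -1), Add(M, Pow(M, 2))))
Mul(-18313, Pow(Function('V')(Function('K')(9), 179), -1)) = Mul(-18313, Pow(Mul(Rational(1, 2), 179, Pow(9, -1), Add(1, 179)), -1)) = Mul(-18313, Pow(Mul(Rational(1, 2), 179, Rational(1, 9), 180), -1)) = Mul(-18313, Pow(1790, -1)) = Mul(-18313, Rational(1, 1790)) = Rational(-18313, 1790)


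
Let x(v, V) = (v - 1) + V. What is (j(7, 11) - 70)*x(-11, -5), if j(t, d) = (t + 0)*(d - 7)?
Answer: 714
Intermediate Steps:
j(t, d) = t*(-7 + d)
x(v, V) = -1 + V + v (x(v, V) = (-1 + v) + V = -1 + V + v)
(j(7, 11) - 70)*x(-11, -5) = (7*(-7 + 11) - 70)*(-1 - 5 - 11) = (7*4 - 70)*(-17) = (28 - 70)*(-17) = -42*(-17) = 714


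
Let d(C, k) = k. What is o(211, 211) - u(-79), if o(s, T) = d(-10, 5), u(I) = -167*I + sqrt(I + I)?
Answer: -13188 - I*sqrt(158) ≈ -13188.0 - 12.57*I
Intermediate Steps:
u(I) = -167*I + sqrt(2)*sqrt(I) (u(I) = -167*I + sqrt(2*I) = -167*I + sqrt(2)*sqrt(I))
o(s, T) = 5
o(211, 211) - u(-79) = 5 - (-167*(-79) + sqrt(2)*sqrt(-79)) = 5 - (13193 + sqrt(2)*(I*sqrt(79))) = 5 - (13193 + I*sqrt(158)) = 5 + (-13193 - I*sqrt(158)) = -13188 - I*sqrt(158)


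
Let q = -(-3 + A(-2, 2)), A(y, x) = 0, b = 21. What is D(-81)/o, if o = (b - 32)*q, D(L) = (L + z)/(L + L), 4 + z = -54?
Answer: -139/5346 ≈ -0.026001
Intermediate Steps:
z = -58 (z = -4 - 54 = -58)
q = 3 (q = -(-3 + 0) = -1*(-3) = 3)
D(L) = (-58 + L)/(2*L) (D(L) = (L - 58)/(L + L) = (-58 + L)/((2*L)) = (-58 + L)*(1/(2*L)) = (-58 + L)/(2*L))
o = -33 (o = (21 - 32)*3 = -11*3 = -33)
D(-81)/o = ((½)*(-58 - 81)/(-81))/(-33) = ((½)*(-1/81)*(-139))*(-1/33) = (139/162)*(-1/33) = -139/5346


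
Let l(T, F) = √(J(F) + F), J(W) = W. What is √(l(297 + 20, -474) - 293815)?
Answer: √(-293815 + 2*I*√237) ≈ 0.028 + 542.05*I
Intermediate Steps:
l(T, F) = √2*√F (l(T, F) = √(F + F) = √(2*F) = √2*√F)
√(l(297 + 20, -474) - 293815) = √(√2*√(-474) - 293815) = √(√2*(I*√474) - 293815) = √(2*I*√237 - 293815) = √(-293815 + 2*I*√237)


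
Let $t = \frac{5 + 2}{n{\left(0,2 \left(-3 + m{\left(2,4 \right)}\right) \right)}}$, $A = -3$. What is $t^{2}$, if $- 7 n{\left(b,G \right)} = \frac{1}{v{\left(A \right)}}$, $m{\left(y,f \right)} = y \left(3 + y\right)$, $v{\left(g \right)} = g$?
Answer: $21609$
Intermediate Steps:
$n{\left(b,G \right)} = \frac{1}{21}$ ($n{\left(b,G \right)} = - \frac{1}{7 \left(-3\right)} = \left(- \frac{1}{7}\right) \left(- \frac{1}{3}\right) = \frac{1}{21}$)
$t = 147$ ($t = \left(5 + 2\right) \frac{1}{\frac{1}{21}} = 7 \cdot 21 = 147$)
$t^{2} = 147^{2} = 21609$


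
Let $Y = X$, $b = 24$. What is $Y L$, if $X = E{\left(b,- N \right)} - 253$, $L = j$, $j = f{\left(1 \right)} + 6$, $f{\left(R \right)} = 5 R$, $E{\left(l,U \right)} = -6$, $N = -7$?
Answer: $-2849$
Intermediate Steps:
$j = 11$ ($j = 5 \cdot 1 + 6 = 5 + 6 = 11$)
$L = 11$
$X = -259$ ($X = -6 - 253 = -259$)
$Y = -259$
$Y L = \left(-259\right) 11 = -2849$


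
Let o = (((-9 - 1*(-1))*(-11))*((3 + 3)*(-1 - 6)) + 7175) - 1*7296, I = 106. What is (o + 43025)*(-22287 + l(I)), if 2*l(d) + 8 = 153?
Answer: -870986116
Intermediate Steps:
l(d) = 145/2 (l(d) = -4 + (½)*153 = -4 + 153/2 = 145/2)
o = -3817 (o = (((-9 + 1)*(-11))*(6*(-7)) + 7175) - 7296 = (-8*(-11)*(-42) + 7175) - 7296 = (88*(-42) + 7175) - 7296 = (-3696 + 7175) - 7296 = 3479 - 7296 = -3817)
(o + 43025)*(-22287 + l(I)) = (-3817 + 43025)*(-22287 + 145/2) = 39208*(-44429/2) = -870986116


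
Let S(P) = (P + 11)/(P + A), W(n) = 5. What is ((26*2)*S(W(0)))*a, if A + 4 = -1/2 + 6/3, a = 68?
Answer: 113152/5 ≈ 22630.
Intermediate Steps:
A = -5/2 (A = -4 + (-1/2 + 6/3) = -4 + (-1*1/2 + 6*(1/3)) = -4 + (-1/2 + 2) = -4 + 3/2 = -5/2 ≈ -2.5000)
S(P) = (11 + P)/(-5/2 + P) (S(P) = (P + 11)/(P - 5/2) = (11 + P)/(-5/2 + P))
((26*2)*S(W(0)))*a = ((26*2)*(2*(11 + 5)/(-5 + 2*5)))*68 = (52*(2*16/(-5 + 10)))*68 = (52*(2*16/5))*68 = (52*(2*(1/5)*16))*68 = (52*(32/5))*68 = (1664/5)*68 = 113152/5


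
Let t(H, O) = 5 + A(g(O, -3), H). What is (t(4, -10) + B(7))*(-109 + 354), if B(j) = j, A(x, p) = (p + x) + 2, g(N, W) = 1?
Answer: 4655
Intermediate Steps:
A(x, p) = 2 + p + x
t(H, O) = 8 + H (t(H, O) = 5 + (2 + H + 1) = 5 + (3 + H) = 8 + H)
(t(4, -10) + B(7))*(-109 + 354) = ((8 + 4) + 7)*(-109 + 354) = (12 + 7)*245 = 19*245 = 4655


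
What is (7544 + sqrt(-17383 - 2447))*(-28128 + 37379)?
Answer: 69789544 + 9251*I*sqrt(19830) ≈ 6.979e+7 + 1.3027e+6*I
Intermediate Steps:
(7544 + sqrt(-17383 - 2447))*(-28128 + 37379) = (7544 + sqrt(-19830))*9251 = (7544 + I*sqrt(19830))*9251 = 69789544 + 9251*I*sqrt(19830)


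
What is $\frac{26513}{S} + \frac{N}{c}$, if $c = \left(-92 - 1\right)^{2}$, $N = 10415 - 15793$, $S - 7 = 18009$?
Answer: $\frac{132420889}{155820384} \approx 0.84983$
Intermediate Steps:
$S = 18016$ ($S = 7 + 18009 = 18016$)
$N = -5378$ ($N = 10415 - 15793 = -5378$)
$c = 8649$ ($c = \left(-93\right)^{2} = 8649$)
$\frac{26513}{S} + \frac{N}{c} = \frac{26513}{18016} - \frac{5378}{8649} = \frac{132420889}{155820384}$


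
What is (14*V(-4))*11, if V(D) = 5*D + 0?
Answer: -3080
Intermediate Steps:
V(D) = 5*D
(14*V(-4))*11 = (14*(5*(-4)))*11 = (14*(-20))*11 = -280*11 = -3080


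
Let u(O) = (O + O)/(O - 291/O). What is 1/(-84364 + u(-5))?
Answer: -133/11220437 ≈ -1.1853e-5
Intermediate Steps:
u(O) = 2*O/(O - 291/O) (u(O) = (2*O)/(O - 291/O) = 2*O/(O - 291/O))
1/(-84364 + u(-5)) = 1/(-84364 + 2*(-5)²/(-291 + (-5)²)) = 1/(-84364 + 2*25/(-291 + 25)) = 1/(-84364 + 2*25/(-266)) = 1/(-84364 + 2*25*(-1/266)) = 1/(-84364 - 25/133) = 1/(-11220437/133) = -133/11220437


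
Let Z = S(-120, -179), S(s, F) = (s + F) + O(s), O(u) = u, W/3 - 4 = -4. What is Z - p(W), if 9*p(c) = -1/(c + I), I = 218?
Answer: -822077/1962 ≈ -419.00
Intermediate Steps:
W = 0 (W = 12 + 3*(-4) = 12 - 12 = 0)
S(s, F) = F + 2*s (S(s, F) = (s + F) + s = (F + s) + s = F + 2*s)
p(c) = -1/(9*(218 + c)) (p(c) = (-1/(c + 218))/9 = (-1/(218 + c))/9 = -1/(9*(218 + c)))
Z = -419 (Z = -179 + 2*(-120) = -179 - 240 = -419)
Z - p(W) = -419 - (-1)/(1962 + 9*0) = -419 - (-1)/(1962 + 0) = -419 - (-1)/1962 = -419 - 1*(-1/1962) = -419 + 1/1962 = -822077/1962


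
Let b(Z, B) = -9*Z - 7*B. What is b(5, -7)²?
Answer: 16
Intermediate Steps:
b(5, -7)² = (-9*5 - 7*(-7))² = (-45 + 49)² = 4² = 16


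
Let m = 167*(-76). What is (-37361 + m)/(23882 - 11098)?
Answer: -50053/12784 ≈ -3.9153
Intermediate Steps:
m = -12692
(-37361 + m)/(23882 - 11098) = (-37361 - 12692)/(23882 - 11098) = -50053/12784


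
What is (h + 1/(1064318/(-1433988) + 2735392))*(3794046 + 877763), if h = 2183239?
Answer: 20004206804672521453763785/1961259119489 ≈ 1.0200e+13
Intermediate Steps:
(h + 1/(1064318/(-1433988) + 2735392))*(3794046 + 877763) = (2183239 + 1/(1064318/(-1433988) + 2735392))*(3794046 + 877763) = (2183239 + 1/(1064318*(-1/1433988) + 2735392))*4671809 = (2183239 + 1/(-532159/716994 + 2735392))*4671809 = (2183239 + 1/(1961259119489/716994))*4671809 = (2183239 + 716994/1961259119489)*4671809 = (4281897398774761865/1961259119489)*4671809 = 20004206804672521453763785/1961259119489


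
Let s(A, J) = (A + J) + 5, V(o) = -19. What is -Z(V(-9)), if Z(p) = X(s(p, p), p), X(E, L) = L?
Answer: 19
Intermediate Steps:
s(A, J) = 5 + A + J
Z(p) = p
-Z(V(-9)) = -1*(-19) = 19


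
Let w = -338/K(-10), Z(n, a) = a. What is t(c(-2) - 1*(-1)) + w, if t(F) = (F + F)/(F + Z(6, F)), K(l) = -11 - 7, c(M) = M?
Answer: 178/9 ≈ 19.778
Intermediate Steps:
K(l) = -18
t(F) = 1 (t(F) = (F + F)/(F + F) = (2*F)/((2*F)) = (2*F)*(1/(2*F)) = 1)
w = 169/9 (w = -338/(-18) = -338*(-1/18) = 169/9 ≈ 18.778)
t(c(-2) - 1*(-1)) + w = 1 + 169/9 = 178/9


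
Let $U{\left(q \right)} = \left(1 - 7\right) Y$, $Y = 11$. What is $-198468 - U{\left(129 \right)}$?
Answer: $-198402$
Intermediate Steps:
$U{\left(q \right)} = -66$ ($U{\left(q \right)} = \left(1 - 7\right) 11 = \left(-6\right) 11 = -66$)
$-198468 - U{\left(129 \right)} = -198468 - -66 = -198468 + 66 = -198402$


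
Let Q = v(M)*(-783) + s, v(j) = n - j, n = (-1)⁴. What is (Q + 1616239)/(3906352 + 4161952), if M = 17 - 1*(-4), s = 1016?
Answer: 1632915/8068304 ≈ 0.20239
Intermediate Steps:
n = 1
M = 21 (M = 17 + 4 = 21)
v(j) = 1 - j
Q = 16676 (Q = (1 - 1*21)*(-783) + 1016 = (1 - 21)*(-783) + 1016 = -20*(-783) + 1016 = 15660 + 1016 = 16676)
(Q + 1616239)/(3906352 + 4161952) = (16676 + 1616239)/(3906352 + 4161952) = 1632915/8068304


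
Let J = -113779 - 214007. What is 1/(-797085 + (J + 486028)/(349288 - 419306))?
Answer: -35009/27905227886 ≈ -1.2546e-6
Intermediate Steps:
J = -327786
1/(-797085 + (J + 486028)/(349288 - 419306)) = 1/(-797085 + (-327786 + 486028)/(349288 - 419306)) = 1/(-797085 + 158242/(-70018)) = 1/(-797085 + 158242*(-1/70018)) = 1/(-797085 - 79121/35009) = 1/(-27905227886/35009) = -35009/27905227886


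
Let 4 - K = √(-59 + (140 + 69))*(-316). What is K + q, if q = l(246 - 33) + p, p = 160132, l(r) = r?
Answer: 160349 + 1580*√6 ≈ 1.6422e+5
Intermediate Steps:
q = 160345 (q = (246 - 33) + 160132 = 213 + 160132 = 160345)
K = 4 + 1580*√6 (K = 4 - √(-59 + (140 + 69))*(-316) = 4 - √(-59 + 209)*(-316) = 4 - √150*(-316) = 4 - 5*√6*(-316) = 4 - (-1580)*√6 = 4 + 1580*√6 ≈ 3874.2)
K + q = (4 + 1580*√6) + 160345 = 160349 + 1580*√6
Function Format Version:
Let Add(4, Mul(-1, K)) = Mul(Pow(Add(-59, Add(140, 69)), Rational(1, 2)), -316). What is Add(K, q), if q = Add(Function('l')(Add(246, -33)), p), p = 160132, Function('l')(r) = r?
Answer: Add(160349, Mul(1580, Pow(6, Rational(1, 2)))) ≈ 1.6422e+5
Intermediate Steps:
q = 160345 (q = Add(Add(246, -33), 160132) = Add(213, 160132) = 160345)
K = Add(4, Mul(1580, Pow(6, Rational(1, 2)))) (K = Add(4, Mul(-1, Mul(Pow(Add(-59, Add(140, 69)), Rational(1, 2)), -316))) = Add(4, Mul(-1, Mul(Pow(Add(-59, 209), Rational(1, 2)), -316))) = Add(4, Mul(-1, Mul(Pow(150, Rational(1, 2)), -316))) = Add(4, Mul(-1, Mul(Mul(5, Pow(6, Rational(1, 2))), -316))) = Add(4, Mul(-1, Mul(-1580, Pow(6, Rational(1, 2))))) = Add(4, Mul(1580, Pow(6, Rational(1, 2)))) ≈ 3874.2)
Add(K, q) = Add(Add(4, Mul(1580, Pow(6, Rational(1, 2)))), 160345) = Add(160349, Mul(1580, Pow(6, Rational(1, 2))))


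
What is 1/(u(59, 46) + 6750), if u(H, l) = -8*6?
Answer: 1/6702 ≈ 0.00014921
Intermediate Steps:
u(H, l) = -48
1/(u(59, 46) + 6750) = 1/(-48 + 6750) = 1/6702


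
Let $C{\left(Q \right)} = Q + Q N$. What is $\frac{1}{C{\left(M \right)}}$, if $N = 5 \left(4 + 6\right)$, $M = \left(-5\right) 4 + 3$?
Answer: $- \frac{1}{867} \approx -0.0011534$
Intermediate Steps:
$M = -17$ ($M = -20 + 3 = -17$)
$N = 50$ ($N = 5 \cdot 10 = 50$)
$C{\left(Q \right)} = 51 Q$ ($C{\left(Q \right)} = Q + Q 50 = Q + 50 Q = 51 Q$)
$\frac{1}{C{\left(M \right)}} = \frac{1}{51 \left(-17\right)} = \frac{1}{-867} = - \frac{1}{867}$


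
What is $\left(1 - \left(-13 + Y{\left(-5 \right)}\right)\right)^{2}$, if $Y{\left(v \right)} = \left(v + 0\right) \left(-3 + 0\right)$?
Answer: $1$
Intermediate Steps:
$Y{\left(v \right)} = - 3 v$ ($Y{\left(v \right)} = v \left(-3\right) = - 3 v$)
$\left(1 - \left(-13 + Y{\left(-5 \right)}\right)\right)^{2} = \left(1 + \left(13 - \left(-3\right) \left(-5\right)\right)\right)^{2} = \left(1 + \left(13 - 15\right)\right)^{2} = \left(1 - 2\right)^{2} = \left(-1\right)^{2} = 1$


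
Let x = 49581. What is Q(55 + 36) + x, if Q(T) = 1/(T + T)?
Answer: 9023743/182 ≈ 49581.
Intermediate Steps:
Q(T) = 1/(2*T)
Q(55 + 36) + x = 1/(2*(55 + 36)) + 49581 = (1/2)/91 + 49581 = (1/2)*(1/91) + 49581 = 1/182 + 49581 = 9023743/182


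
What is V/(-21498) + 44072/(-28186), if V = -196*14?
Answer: -217529368/151485657 ≈ -1.4360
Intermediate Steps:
V = -2744
V/(-21498) + 44072/(-28186) = -2744/(-21498) + 44072/(-28186) = -2744*(-1/21498) + 44072*(-1/28186) = 1372/10749 - 22036/14093 = -217529368/151485657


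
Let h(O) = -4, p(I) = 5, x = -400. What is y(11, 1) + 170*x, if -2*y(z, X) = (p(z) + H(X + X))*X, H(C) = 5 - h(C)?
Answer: -68007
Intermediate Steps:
H(C) = 9 (H(C) = 5 - 1*(-4) = 5 + 4 = 9)
y(z, X) = -7*X (y(z, X) = -(5 + 9)*X/2 = -7*X)
y(11, 1) + 170*x = -7*1 + 170*(-400) = -7 - 68000 = -68007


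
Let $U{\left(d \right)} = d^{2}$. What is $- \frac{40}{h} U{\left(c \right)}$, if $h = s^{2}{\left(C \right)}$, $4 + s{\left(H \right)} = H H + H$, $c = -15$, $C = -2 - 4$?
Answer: $- \frac{2250}{169} \approx -13.314$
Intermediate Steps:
$C = -6$
$s{\left(H \right)} = -4 + H + H^{2}$ ($s{\left(H \right)} = -4 + \left(H H + H\right) = -4 + \left(H^{2} + H\right) = -4 + \left(H + H^{2}\right) = -4 + H + H^{2}$)
$h = 676$ ($h = \left(-4 - 6 + \left(-6\right)^{2}\right)^{2} = \left(-4 - 6 + 36\right)^{2} = 26^{2} = 676$)
$- \frac{40}{h} U{\left(c \right)} = - \frac{40}{676} \left(-15\right)^{2} = \left(-40\right) \frac{1}{676} \cdot 225 = \left(- \frac{10}{169}\right) 225 = - \frac{2250}{169}$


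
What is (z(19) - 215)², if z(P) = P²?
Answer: 21316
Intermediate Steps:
(z(19) - 215)² = (19² - 215)² = (361 - 215)² = 146² = 21316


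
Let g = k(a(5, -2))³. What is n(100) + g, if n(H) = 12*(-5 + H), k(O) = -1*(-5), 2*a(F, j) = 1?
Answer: 1265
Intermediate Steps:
a(F, j) = ½ (a(F, j) = (½)*1 = ½)
k(O) = 5
n(H) = -60 + 12*H
g = 125 (g = 5³ = 125)
n(100) + g = (-60 + 12*100) + 125 = (-60 + 1200) + 125 = 1140 + 125 = 1265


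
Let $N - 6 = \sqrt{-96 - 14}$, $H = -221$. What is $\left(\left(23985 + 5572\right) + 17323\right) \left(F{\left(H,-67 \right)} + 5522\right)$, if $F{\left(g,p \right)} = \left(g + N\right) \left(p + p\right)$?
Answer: $1609484160 - 6281920 i \sqrt{110} \approx 1.6095 \cdot 10^{9} - 6.5885 \cdot 10^{7} i$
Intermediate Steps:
$N = 6 + i \sqrt{110}$ ($N = 6 + \sqrt{-96 - 14} = 6 + \sqrt{-110} = 6 + i \sqrt{110} \approx 6.0 + 10.488 i$)
$F{\left(g,p \right)} = 2 p \left(6 + g + i \sqrt{110}\right)$ ($F{\left(g,p \right)} = \left(g + \left(6 + i \sqrt{110}\right)\right) \left(p + p\right) = \left(6 + g + i \sqrt{110}\right) 2 p = 2 p \left(6 + g + i \sqrt{110}\right)$)
$\left(\left(23985 + 5572\right) + 17323\right) \left(F{\left(H,-67 \right)} + 5522\right) = \left(\left(23985 + 5572\right) + 17323\right) \left(2 \left(-67\right) \left(6 - 221 + i \sqrt{110}\right) + 5522\right) = \left(29557 + 17323\right) \left(2 \left(-67\right) \left(-215 + i \sqrt{110}\right) + 5522\right) = 46880 \left(\left(28810 - 134 i \sqrt{110}\right) + 5522\right) = 46880 \left(34332 - 134 i \sqrt{110}\right) = 1609484160 - 6281920 i \sqrt{110}$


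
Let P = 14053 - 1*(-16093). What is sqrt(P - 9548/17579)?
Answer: sqrt(9315586486894)/17579 ≈ 173.62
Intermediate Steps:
P = 30146 (P = 14053 + 16093 = 30146)
sqrt(P - 9548/17579) = sqrt(30146 - 9548/17579) = sqrt(529926986/17579) = sqrt(9315586486894)/17579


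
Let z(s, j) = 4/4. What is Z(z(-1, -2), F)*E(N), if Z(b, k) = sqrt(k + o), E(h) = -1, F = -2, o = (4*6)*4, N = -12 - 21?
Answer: -sqrt(94) ≈ -9.6954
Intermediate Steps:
z(s, j) = 1 (z(s, j) = 4*(1/4) = 1)
N = -33
o = 96 (o = 24*4 = 96)
Z(b, k) = sqrt(96 + k) (Z(b, k) = sqrt(k + 96) = sqrt(96 + k))
Z(z(-1, -2), F)*E(N) = sqrt(96 - 2)*(-1) = sqrt(94)*(-1) = -sqrt(94)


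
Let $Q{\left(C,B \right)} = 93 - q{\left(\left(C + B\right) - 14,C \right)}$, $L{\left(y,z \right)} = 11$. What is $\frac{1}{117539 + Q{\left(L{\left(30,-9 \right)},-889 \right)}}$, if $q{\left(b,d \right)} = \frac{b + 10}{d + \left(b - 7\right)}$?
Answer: $\frac{148}{17409389} \approx 8.5012 \cdot 10^{-6}$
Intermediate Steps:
$q{\left(b,d \right)} = \frac{10 + b}{-7 + b + d}$ ($q{\left(b,d \right)} = \frac{10 + b}{d + \left(-7 + b\right)} = \frac{10 + b}{-7 + b + d}$)
$Q{\left(C,B \right)} = 93 - \frac{-4 + B + C}{-21 + B + 2 C}$ ($Q{\left(C,B \right)} = 93 - \frac{10 - \left(14 - B - C\right)}{-7 - \left(14 - B - C\right) + C} = 93 - \frac{10 + \left(-14 + B + C\right)}{-7 + \left(-14 + B + C\right) + C} = 93 - \frac{-4 + B + C}{-21 + B + 2 C}$)
$\frac{1}{117539 + Q{\left(L{\left(30,-9 \right)},-889 \right)}} = \frac{1}{117539 + \frac{-1949 + 92 \left(-889\right) + 185 \cdot 11}{-21 - 889 + 2 \cdot 11}} = \frac{1}{117539 + \frac{-1949 - 81788 + 2035}{-21 - 889 + 22}} = \frac{1}{117539 + \frac{1}{-888} \left(-81702\right)} = \frac{1}{117539 - - \frac{13617}{148}} = \frac{1}{117539 + \frac{13617}{148}} = \frac{1}{\frac{17409389}{148}} = \frac{148}{17409389}$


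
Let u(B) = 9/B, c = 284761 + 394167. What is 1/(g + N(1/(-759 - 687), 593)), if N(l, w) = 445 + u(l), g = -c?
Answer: -1/691497 ≈ -1.4461e-6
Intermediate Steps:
c = 678928
g = -678928 (g = -1*678928 = -678928)
N(l, w) = 445 + 9/l
1/(g + N(1/(-759 - 687), 593)) = 1/(-678928 + (445 + 9/(1/(-759 - 687)))) = 1/(-678928 + (445 + 9/(1/(-1446)))) = 1/(-678928 + (445 + 9/(-1/1446))) = 1/(-678928 + (445 + 9*(-1446))) = 1/(-678928 + (445 - 13014)) = 1/(-678928 - 12569) = 1/(-691497) = -1/691497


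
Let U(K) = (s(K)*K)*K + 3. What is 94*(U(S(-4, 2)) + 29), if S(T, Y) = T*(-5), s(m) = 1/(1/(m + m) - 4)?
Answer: -1025728/159 ≈ -6451.1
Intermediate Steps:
s(m) = 1/(-4 + 1/(2*m)) (s(m) = 1/(1/(2*m) - 4) = 1/(-4 + 1/(2*m)))
S(T, Y) = -5*T
U(K) = 3 - 2*K³/(-1 + 8*K) (U(K) = ((-2*K/(-1 + 8*K))*K)*K + 3 = (-2*K²/(-1 + 8*K))*K + 3 = -2*K³/(-1 + 8*K) + 3 = 3 - 2*K³/(-1 + 8*K))
94*(U(S(-4, 2)) + 29) = 94*((-3 - 2*(-5*(-4))³ + 24*(-5*(-4)))/(-1 + 8*(-5*(-4))) + 29) = 94*((-3 - 2*20³ + 24*20)/(-1 + 8*20) + 29) = 94*((-3 - 2*8000 + 480)/(-1 + 160) + 29) = 94*((-3 - 16000 + 480)/159 + 29) = 94*((1/159)*(-15523) + 29) = 94*(-15523/159 + 29) = 94*(-10912/159) = -1025728/159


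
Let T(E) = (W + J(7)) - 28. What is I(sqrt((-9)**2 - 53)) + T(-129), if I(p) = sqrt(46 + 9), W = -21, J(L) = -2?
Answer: -51 + sqrt(55) ≈ -43.584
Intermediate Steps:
I(p) = sqrt(55)
T(E) = -51 (T(E) = (-21 - 2) - 28 = -23 - 28 = -51)
I(sqrt((-9)**2 - 53)) + T(-129) = sqrt(55) - 51 = -51 + sqrt(55)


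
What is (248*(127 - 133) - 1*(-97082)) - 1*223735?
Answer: -128141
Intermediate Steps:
(248*(127 - 133) - 1*(-97082)) - 1*223735 = (248*(-6) + 97082) - 223735 = (-1488 + 97082) - 223735 = 95594 - 223735 = -128141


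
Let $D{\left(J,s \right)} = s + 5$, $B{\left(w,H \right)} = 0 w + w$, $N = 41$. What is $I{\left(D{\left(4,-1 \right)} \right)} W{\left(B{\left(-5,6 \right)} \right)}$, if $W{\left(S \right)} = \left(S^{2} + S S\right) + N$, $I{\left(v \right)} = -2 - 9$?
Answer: $-1001$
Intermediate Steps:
$B{\left(w,H \right)} = w$ ($B{\left(w,H \right)} = 0 + w = w$)
$D{\left(J,s \right)} = 5 + s$
$I{\left(v \right)} = -11$ ($I{\left(v \right)} = -2 - 9 = -11$)
$W{\left(S \right)} = 41 + 2 S^{2}$ ($W{\left(S \right)} = \left(S^{2} + S S\right) + 41 = \left(S^{2} + S^{2}\right) + 41 = 2 S^{2} + 41 = 41 + 2 S^{2}$)
$I{\left(D{\left(4,-1 \right)} \right)} W{\left(B{\left(-5,6 \right)} \right)} = - 11 \left(41 + 2 \left(-5\right)^{2}\right) = - 11 \left(41 + 2 \cdot 25\right) = - 11 \left(41 + 50\right) = \left(-11\right) 91 = -1001$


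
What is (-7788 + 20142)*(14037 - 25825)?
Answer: -145628952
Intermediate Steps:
(-7788 + 20142)*(14037 - 25825) = 12354*(-11788) = -145628952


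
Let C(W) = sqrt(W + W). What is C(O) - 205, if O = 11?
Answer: -205 + sqrt(22) ≈ -200.31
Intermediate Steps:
C(W) = sqrt(2)*sqrt(W) (C(W) = sqrt(2*W) = sqrt(2)*sqrt(W))
C(O) - 205 = sqrt(2)*sqrt(11) - 205 = sqrt(22) - 205 = -205 + sqrt(22)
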